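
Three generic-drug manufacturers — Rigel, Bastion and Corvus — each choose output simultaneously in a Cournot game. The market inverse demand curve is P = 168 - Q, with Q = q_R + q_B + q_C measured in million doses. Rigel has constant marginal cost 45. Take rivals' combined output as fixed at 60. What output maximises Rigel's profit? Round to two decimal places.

With rivals' combined output fixed at 60, Rigel's profit is π_R = (168 - 60 - q_R)q_R - (45q_R) = (108 - q_R)q_R - (45q_R).
∂π_R/∂q_R = 63 - 2q_R = 0, so q_R = 63/2.

31.50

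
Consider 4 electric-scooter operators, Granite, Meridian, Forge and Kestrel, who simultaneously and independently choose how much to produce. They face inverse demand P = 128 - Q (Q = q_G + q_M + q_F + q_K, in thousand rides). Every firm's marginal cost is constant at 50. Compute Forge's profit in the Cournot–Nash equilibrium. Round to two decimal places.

A representative firm's profit is π_i = q_i(128 - Q) - 50q_i.
Setting ∂π_i/∂q_i = 0 with rivals' quantities fixed: 78 - 2q_i - Σ_{j≠i} q_j = 0.
By symmetry each firm produces the same amount; substituting Σ_{j≠i} q_j = 3q_i yields q_i = 78/5.
Price P = 128 - 312/5 = 328/5.
Forge's profit: (328/5 - 50)·(78/5) = 243.3600.

243.36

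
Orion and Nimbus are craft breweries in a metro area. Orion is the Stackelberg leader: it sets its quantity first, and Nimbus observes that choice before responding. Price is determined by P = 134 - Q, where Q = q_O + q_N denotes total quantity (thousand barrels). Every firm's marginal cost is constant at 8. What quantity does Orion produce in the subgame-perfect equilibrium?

The follower Nimbus best-responds to any q_O: π_N = (134 - Q)q_N - 8q_N.
∂π_N/∂q_N = 126 - q_O - 2q_N = 0 gives the reaction function q_N = (126 - q_O)/2.
The leader anticipates this reaction. Substituting into P = 134 - Q gives P = 71 - (1/2)q_O, so π_O = (71 - (1/2)q_O)q_O - 8q_O.
The leader's first-order condition 63 - q_O = 0 yields q_O = 63.
Then q_N = (126 - 63)/2 = 63/2.

63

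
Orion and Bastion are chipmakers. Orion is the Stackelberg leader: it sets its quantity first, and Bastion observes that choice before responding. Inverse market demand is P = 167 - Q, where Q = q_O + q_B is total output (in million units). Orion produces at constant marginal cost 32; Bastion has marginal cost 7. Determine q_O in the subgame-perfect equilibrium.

The follower Bastion best-responds to any q_O: π_B = (167 - Q)q_B - 7q_B.
∂π_B/∂q_B = 160 - q_O - 2q_B = 0 gives the reaction function q_B = (160 - q_O)/2.
The leader anticipates this reaction. Substituting into P = 167 - Q gives P = 87 - (1/2)q_O, so π_O = (87 - (1/2)q_O)q_O - 32q_O.
Leader FOC: 55 - q_O = 0, so q_O = 55.
Then q_B = (160 - 55)/2 = 105/2.

55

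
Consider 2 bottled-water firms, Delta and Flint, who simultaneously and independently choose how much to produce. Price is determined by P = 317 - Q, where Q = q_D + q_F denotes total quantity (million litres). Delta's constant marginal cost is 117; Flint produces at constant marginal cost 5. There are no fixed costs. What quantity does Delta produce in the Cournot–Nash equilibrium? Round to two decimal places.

29.33

Delta's profit: π_D = (317 - Q)q_D - (117q_D). Setting ∂π_D/∂q_D = 0: 200 - 2q_D - (q_F) = 0.
Flint's profit: π_F = (317 - Q)q_F - (5q_F). Setting ∂π_F/∂q_F = 0: 312 - 2q_F - (q_D) = 0.
Best responses: q_D = (200 - q_F)/2, q_F = (312 - q_D)/2.
Solving the pair: q_D = 88/3, q_F = 424/3.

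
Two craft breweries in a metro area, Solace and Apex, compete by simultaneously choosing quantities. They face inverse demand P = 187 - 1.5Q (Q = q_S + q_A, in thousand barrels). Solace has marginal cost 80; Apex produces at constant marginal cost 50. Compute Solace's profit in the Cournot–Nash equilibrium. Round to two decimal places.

Solace's profit: π_S = (187 - 1.5Q)q_S - (80q_S). Setting ∂π_S/∂q_S = 0: 107 - 3q_S - (3/2)(q_A) = 0.
Apex's profit: π_A = (187 - 1.5Q)q_A - (50q_A). Setting ∂π_A/∂q_A = 0: 137 - 3q_A - (3/2)(q_S) = 0.
So q_S = (107 - (3/2)q_A)/3 and q_A = (137 - (3/2)q_S)/3.
Substituting one into the other gives q_S = 154/9 and q_A = 334/9.
Price P = 187 - (3/2)·(488/9) = 317/3.
Solace's profit: (317/3 - 80)·(154/9) = 439.1852.

439.19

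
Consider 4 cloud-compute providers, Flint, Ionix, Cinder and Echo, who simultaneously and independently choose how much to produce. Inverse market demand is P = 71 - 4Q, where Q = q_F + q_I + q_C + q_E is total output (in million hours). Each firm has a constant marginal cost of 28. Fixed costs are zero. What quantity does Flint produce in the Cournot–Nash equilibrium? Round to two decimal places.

A representative firm's profit is π_i = q_i(71 - 4Q) - 28q_i.
Setting ∂π_i/∂q_i = 0 with rivals' quantities fixed: 43 - 8q_i - 4·Σ_{j≠i} q_j = 0.
By symmetry each firm produces the same amount; substituting Σ_{j≠i} q_j = 3q_i yields q_i = 43/20.

2.15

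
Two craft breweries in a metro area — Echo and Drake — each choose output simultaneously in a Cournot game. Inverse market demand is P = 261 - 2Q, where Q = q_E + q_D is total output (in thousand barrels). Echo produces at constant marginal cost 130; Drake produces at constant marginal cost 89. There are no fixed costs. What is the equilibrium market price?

160

Echo's profit: π_E = (261 - 2Q)q_E - (130q_E). Setting ∂π_E/∂q_E = 0: 131 - 4q_E - 2(q_D) = 0.
Drake's profit: π_D = (261 - 2Q)q_D - (89q_D). Setting ∂π_D/∂q_D = 0: 172 - 4q_D - 2(q_E) = 0.
Rearranging gives the reaction functions q_E = (131 - 2q_D)/4 and q_D = (172 - 2q_E)/4.
Solving the pair: q_E = 15, q_D = 71/2.
Total output Q = 101/2, so price P = 261 - 2·(101/2) = 160.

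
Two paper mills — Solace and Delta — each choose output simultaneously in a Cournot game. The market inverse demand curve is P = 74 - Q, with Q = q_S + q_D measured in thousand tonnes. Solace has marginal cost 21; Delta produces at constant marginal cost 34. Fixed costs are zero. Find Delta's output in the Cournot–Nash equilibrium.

Solace's profit: π_S = (74 - Q)q_S - (21q_S). Setting ∂π_S/∂q_S = 0: 53 - 2q_S - (q_D) = 0.
Delta's first-order condition: 40 - 2q_D - (q_S) = 0.
Rearranging gives the reaction functions q_S = (53 - q_D)/2 and q_D = (40 - q_S)/2.
Substituting one into the other gives q_S = 22 and q_D = 9.

9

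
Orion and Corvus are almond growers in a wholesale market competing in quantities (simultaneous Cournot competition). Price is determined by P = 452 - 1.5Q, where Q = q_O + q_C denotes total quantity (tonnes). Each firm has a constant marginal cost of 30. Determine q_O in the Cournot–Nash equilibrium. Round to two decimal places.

Each firm earns π_i = (452 - 1.5Q)q_i - 30q_i.
Setting ∂π_i/∂q_i = 0 with rivals' quantities fixed: 422 - 3q_i - (3/2)q_j = 0.
With identical firms every q_j equals q_i, so q_j = q_i and 422 = (9/2)q_i, giving q_i = 844/9.

93.78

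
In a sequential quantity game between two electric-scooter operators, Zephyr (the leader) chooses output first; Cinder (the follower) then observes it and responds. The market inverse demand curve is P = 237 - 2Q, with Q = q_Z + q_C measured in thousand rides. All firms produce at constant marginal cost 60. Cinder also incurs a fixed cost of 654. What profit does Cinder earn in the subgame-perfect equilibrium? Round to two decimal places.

Solve by backward induction. Given q_Z, the follower Cinder maximises π_C = (237 - 2q_Z - 2q_C)q_C - 60q_C.
Setting the follower's marginal profit to zero, 177 - 2q_Z - 4q_C = 0, i.e. q_C = (177 - 2q_Z)/4.
Zephyr substitutes q_C(q_Z) into its own profit: π_Z = q_Z(237 - 2q_Z - (177 - 2q_Z)/2) - 60q_Z = (297/2 - q_Z)q_Z - 60q_Z.
Maximising: ∂π_Z/∂q_Z = 177/2 - 2q_Z = 0, giving q_Z = 177/4.
Then q_C = (177 - 2·(177/4))/4 = 177/8.
Price P = 237 - 2·(531/8) = 417/4.
Cinder's profit: (417/4 - 60)·(177/8) - 654 = 325.0313.

325.03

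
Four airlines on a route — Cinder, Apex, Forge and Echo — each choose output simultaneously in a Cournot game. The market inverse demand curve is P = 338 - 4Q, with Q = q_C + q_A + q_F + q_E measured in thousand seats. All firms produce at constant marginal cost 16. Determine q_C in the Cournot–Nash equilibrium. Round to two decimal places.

Each firm earns π_i = (338 - 4Q)q_i - 16q_i.
Setting ∂π_i/∂q_i = 0 with rivals' quantities fixed: 322 - 8q_i - 4·Σ_{j≠i} q_j = 0.
With identical firms every q_j equals q_i, so Σ_{j≠i} q_j = 3q_i and 322 = 20q_i, giving q_i = 161/10.

16.10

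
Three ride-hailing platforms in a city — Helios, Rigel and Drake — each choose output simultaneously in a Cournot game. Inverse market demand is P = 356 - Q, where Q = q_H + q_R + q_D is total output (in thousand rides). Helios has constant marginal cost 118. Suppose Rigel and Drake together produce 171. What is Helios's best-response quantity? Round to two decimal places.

With rivals' combined output fixed at 171, Helios's profit is π_H = (356 - 171 - q_H)q_H - (118q_H) = (185 - q_H)q_H - (118q_H).
∂π_H/∂q_H = 67 - 2q_H = 0, so q_H = 67/2.

33.50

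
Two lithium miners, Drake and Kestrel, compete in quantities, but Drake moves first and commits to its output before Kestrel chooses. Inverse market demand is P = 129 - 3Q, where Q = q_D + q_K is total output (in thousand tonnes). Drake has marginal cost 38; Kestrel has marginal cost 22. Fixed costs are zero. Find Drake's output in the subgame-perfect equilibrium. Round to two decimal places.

The follower Kestrel best-responds to any q_D: π_K = (129 - 3Q)q_K - 22q_K.
Follower FOC: 107 - 3q_D - 6q_K = 0, so q_K(q_D) = (107 - 3q_D)/6.
Drake substitutes q_K(q_D) into its own profit: π_D = q_D(129 - 3q_D - (107 - 3q_D)/2) - 38q_D = (151/2 - (3/2)q_D)q_D - 38q_D.
The leader's first-order condition 75/2 - 3q_D = 0 yields q_D = 25/2.
Then q_K = (107 - 3·(25/2))/6 = 139/12.

12.50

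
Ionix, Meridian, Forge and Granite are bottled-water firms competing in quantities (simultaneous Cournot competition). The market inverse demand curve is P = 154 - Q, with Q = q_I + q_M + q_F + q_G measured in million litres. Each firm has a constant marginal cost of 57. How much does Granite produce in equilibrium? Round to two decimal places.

19.40

Each firm earns π_i = (154 - Q)q_i - 57q_i.
First-order condition (treating rivals' output as given): 97 - 2q_i - Σ_{j≠i} q_j = 0.
By symmetry each firm produces the same amount; substituting Σ_{j≠i} q_j = 3q_i yields q_i = 97/5.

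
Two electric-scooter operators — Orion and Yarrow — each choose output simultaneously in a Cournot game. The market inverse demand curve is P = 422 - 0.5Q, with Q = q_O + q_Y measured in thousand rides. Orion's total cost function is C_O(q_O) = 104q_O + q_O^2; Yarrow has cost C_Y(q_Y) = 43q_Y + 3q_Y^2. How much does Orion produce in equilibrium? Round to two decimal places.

Orion's profit: π_O = (422 - 0.5Q)q_O - (104q_O + q_O²). Setting ∂π_O/∂q_O = 0: 318 - 3q_O - (1/2)(q_Y) = 0.
Yarrow's first-order condition: 379 - 7q_Y - (1/2)(q_O) = 0.
So q_O = (318 - (1/2)q_Y)/3 and q_Y = (379 - (1/2)q_O)/7.
Substituting one into the other gives q_O = 98.1446 and q_Y = 47.1325.

98.14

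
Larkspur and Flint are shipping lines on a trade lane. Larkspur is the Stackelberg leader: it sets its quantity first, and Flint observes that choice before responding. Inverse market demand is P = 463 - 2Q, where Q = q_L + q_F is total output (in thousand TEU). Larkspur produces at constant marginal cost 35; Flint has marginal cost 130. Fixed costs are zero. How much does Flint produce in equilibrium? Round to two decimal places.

17.88

Solve by backward induction. Given q_L, the follower Flint maximises π_F = (463 - 2q_L - 2q_F)q_F - 130q_F.
Setting the follower's marginal profit to zero, 333 - 2q_L - 4q_F = 0, i.e. q_F = (333 - 2q_L)/4.
The leader anticipates this reaction. Substituting into P = 463 - 2Q gives P = 593/2 - q_L, so π_L = (593/2 - q_L)q_L - 35q_L.
The leader's first-order condition 523/2 - 2q_L = 0 yields q_L = 523/4.
Then q_F = (333 - 2·(523/4))/4 = 143/8.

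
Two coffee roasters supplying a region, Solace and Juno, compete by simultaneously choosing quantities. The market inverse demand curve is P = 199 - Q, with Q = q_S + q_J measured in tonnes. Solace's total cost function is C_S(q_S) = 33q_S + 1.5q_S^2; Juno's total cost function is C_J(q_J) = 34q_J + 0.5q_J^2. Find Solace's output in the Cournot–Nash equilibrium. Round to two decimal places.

23.79

Solace's profit: π_S = (199 - Q)q_S - (33q_S + (3/2)q_S²). Setting ∂π_S/∂q_S = 0: 166 - 5q_S - (q_J) = 0.
Juno's profit: π_J = (199 - Q)q_J - (34q_J + (1/2)q_J²). Setting ∂π_J/∂q_J = 0: 165 - 3q_J - (q_S) = 0.
So q_S = (166 - q_J)/5 and q_J = (165 - q_S)/3.
Solving the pair: q_S = 333/14, q_J = 659/14.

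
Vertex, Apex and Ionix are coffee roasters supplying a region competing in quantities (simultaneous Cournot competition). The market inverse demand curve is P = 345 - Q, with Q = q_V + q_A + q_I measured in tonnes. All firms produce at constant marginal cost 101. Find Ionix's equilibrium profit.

A representative firm's profit is π_i = q_i(345 - Q) - 101q_i.
Setting ∂π_i/∂q_i = 0 with rivals' quantities fixed: 244 - 2q_i - Σ_{j≠i} q_j = 0.
By symmetry each firm produces the same amount; substituting Σ_{j≠i} q_j = 2q_i yields q_i = 244/4 = 61.
Price P = 345 - 183 = 162.
Ionix's profit: (162 - 101)·61 = 3721.

3721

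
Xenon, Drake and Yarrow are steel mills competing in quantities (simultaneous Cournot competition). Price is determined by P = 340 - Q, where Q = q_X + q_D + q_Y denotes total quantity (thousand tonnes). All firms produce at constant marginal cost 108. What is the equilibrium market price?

A representative firm's profit is π_i = q_i(340 - Q) - 108q_i.
Setting ∂π_i/∂q_i = 0 with rivals' quantities fixed: 232 - 2q_i - Σ_{j≠i} q_j = 0.
With identical firms every q_j equals q_i, so Σ_{j≠i} q_j = 2q_i and 232 = 4q_i, giving q_i = 58.
Total output Q = 174, so price P = 340 - 174 = 166.

166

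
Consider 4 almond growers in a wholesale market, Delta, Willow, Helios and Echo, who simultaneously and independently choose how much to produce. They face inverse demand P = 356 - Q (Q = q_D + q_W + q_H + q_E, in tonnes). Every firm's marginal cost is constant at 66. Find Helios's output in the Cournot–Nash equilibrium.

A representative firm's profit is π_i = q_i(356 - Q) - 66q_i.
First-order condition (treating rivals' output as given): 290 - 2q_i - Σ_{j≠i} q_j = 0.
By symmetry each firm produces the same amount; substituting Σ_{j≠i} q_j = 3q_i yields q_i = 290/5 = 58.

58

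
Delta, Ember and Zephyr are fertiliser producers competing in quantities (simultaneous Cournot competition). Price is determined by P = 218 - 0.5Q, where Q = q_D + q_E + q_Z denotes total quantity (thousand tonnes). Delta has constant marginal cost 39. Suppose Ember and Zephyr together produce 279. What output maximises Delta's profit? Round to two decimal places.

39.50

With rivals' combined output fixed at 279, Delta's profit is π_D = (218 - (1/2)·279 - (1/2)q_D)q_D - (39q_D) = (157/2 - (1/2)q_D)q_D - (39q_D).
∂π_D/∂q_D = 79/2 - q_D = 0, so q_D = 79/2.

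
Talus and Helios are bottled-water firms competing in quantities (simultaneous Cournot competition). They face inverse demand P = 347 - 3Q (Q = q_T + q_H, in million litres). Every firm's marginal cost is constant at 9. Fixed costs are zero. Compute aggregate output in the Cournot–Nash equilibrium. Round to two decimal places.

75.11

Each firm earns π_i = (347 - 3Q)q_i - 9q_i.
First-order condition (treating rivals' output as given): 338 - 6q_i - 3q_j = 0.
By symmetry each firm produces the same amount; substituting q_j = q_i yields q_i = 338/9.
Total output Q = 338/9 + 338/9 = 676/9.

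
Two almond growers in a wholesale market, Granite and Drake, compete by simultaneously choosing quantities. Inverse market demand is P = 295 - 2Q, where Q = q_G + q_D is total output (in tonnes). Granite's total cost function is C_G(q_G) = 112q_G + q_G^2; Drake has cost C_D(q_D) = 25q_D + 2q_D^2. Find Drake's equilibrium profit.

3249

Granite's profit: π_G = (295 - 2Q)q_G - (112q_G + q_G²). Setting ∂π_G/∂q_G = 0: 183 - 6q_G - 2(q_D) = 0.
Drake's first-order condition: 270 - 8q_D - 2(q_G) = 0.
Best responses: q_G = (183 - 2q_D)/6, q_D = (270 - 2q_G)/8.
Substituting one into the other gives q_G = 21 and q_D = 57/2.
Price P = 295 - 2·(99/2) = 196.
Drake's profit: 196·(57/2) - 25·(57/2) - 2(57/2)² = 3249.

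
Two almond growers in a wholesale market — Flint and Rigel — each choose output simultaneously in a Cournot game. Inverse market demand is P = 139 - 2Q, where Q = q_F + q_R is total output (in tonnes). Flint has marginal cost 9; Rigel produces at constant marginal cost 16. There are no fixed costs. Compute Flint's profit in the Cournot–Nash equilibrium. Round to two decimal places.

1042.72

Flint's profit: π_F = (139 - 2Q)q_F - (9q_F). Setting ∂π_F/∂q_F = 0: 130 - 4q_F - 2(q_R) = 0.
Rigel's first-order condition: 123 - 4q_R - 2(q_F) = 0.
Best responses: q_F = (130 - 2q_R)/4, q_R = (123 - 2q_F)/4.
Solving the pair: q_F = 137/6, q_R = 58/3.
Price P = 139 - 2·(253/6) = 164/3.
Flint's profit: (164/3 - 9)·(137/6) = 1042.7222.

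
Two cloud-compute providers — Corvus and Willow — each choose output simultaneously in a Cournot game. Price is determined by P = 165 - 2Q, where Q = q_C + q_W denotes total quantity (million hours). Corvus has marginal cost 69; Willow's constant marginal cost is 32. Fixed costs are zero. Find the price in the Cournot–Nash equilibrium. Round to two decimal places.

88.67

Corvus's profit: π_C = (165 - 2Q)q_C - (69q_C). Setting ∂π_C/∂q_C = 0: 96 - 4q_C - 2(q_W) = 0.
Willow's first-order condition: 133 - 4q_W - 2(q_C) = 0.
So q_C = (96 - 2q_W)/4 and q_W = (133 - 2q_C)/4.
Solving the pair: q_C = 59/6, q_W = 85/3.
Total output Q = 229/6, so price P = 165 - 2·(229/6) = 266/3.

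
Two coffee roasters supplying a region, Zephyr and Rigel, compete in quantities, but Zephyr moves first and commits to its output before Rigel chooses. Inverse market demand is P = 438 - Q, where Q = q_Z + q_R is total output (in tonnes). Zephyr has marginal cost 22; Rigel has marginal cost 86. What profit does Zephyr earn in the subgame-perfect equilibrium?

28800

The follower Rigel best-responds to any q_Z: π_R = (438 - Q)q_R - 86q_R.
Setting the follower's marginal profit to zero, 352 - q_Z - 2q_R = 0, i.e. q_R = (352 - q_Z)/2.
The leader anticipates this reaction. Substituting into P = 438 - Q gives P = 262 - (1/2)q_Z, so π_Z = (262 - (1/2)q_Z)q_Z - 22q_Z.
Leader FOC: 240 - q_Z = 0, so q_Z = 240.
Then q_R = (352 - 240)/2 = 56.
Price P = 438 - 296 = 142.
Zephyr's profit: (142 - 22)·240 = 28800.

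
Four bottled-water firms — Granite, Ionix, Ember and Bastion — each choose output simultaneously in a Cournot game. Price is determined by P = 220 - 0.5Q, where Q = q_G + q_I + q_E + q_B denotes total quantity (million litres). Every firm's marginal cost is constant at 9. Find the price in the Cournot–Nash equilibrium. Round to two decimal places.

Each firm earns π_i = (220 - 0.5Q)q_i - 9q_i.
Setting ∂π_i/∂q_i = 0 with rivals' quantities fixed: 211 - q_i - (1/2)·Σ_{j≠i} q_j = 0.
With identical firms every q_j equals q_i, so Σ_{j≠i} q_j = 3q_i and 211 = (5/2)q_i, giving q_i = 422/5.
Total output Q = 1688/5, so price P = 220 - (1/2)·(1688/5) = 256/5.

51.20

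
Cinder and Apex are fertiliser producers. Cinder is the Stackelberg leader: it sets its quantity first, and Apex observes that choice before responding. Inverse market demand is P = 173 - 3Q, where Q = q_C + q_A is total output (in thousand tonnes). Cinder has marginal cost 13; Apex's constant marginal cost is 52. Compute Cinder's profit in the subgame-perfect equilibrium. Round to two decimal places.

1650.04

The follower Apex best-responds to any q_C: π_A = (173 - 3Q)q_A - 52q_A.
∂π_A/∂q_A = 121 - 3q_C - 6q_A = 0 gives the reaction function q_A = (121 - 3q_C)/6.
Cinder substitutes q_A(q_C) into its own profit: π_C = q_C(173 - 3q_C - (121 - 3q_C)/2) - 13q_C = (225/2 - (3/2)q_C)q_C - 13q_C.
Leader FOC: 199/2 - 3q_C = 0, so q_C = 199/6.
Then q_A = (121 - 3·(199/6))/6 = 43/12.
Price P = 173 - 3·(147/4) = 251/4.
Cinder's profit: (251/4 - 13)·(199/6) = 1650.0417.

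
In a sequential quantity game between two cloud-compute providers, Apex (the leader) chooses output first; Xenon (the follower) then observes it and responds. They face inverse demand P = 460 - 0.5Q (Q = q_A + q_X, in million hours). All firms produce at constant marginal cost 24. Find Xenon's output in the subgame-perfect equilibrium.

218

The follower Xenon best-responds to any q_A: π_X = (460 - 0.5Q)q_X - 24q_X.
Setting the follower's marginal profit to zero, 436 - (1/2)q_A - q_X = 0, i.e. q_X = (436 - (1/2)q_A).
The leader anticipates this reaction. Substituting into P = 460 - 0.5Q gives P = 242 - (1/4)q_A, so π_A = (242 - (1/4)q_A)q_A - 24q_A.
The leader's first-order condition 218 - (1/2)q_A = 0 yields q_A = 436.
Then q_X = (436 - (1/2)·436) = 218.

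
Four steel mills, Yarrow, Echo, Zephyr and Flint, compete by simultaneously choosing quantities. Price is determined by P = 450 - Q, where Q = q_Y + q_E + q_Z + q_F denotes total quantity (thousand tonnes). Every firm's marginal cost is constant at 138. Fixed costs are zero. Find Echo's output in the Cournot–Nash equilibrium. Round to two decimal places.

Each firm earns π_i = (450 - Q)q_i - 138q_i.
First-order condition (treating rivals' output as given): 312 - 2q_i - Σ_{j≠i} q_j = 0.
By symmetry each firm produces the same amount; substituting Σ_{j≠i} q_j = 3q_i yields q_i = 312/5.

62.40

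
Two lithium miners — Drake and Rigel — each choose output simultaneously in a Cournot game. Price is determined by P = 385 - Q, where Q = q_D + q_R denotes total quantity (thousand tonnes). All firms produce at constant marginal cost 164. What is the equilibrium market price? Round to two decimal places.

Each firm earns π_i = (385 - Q)q_i - 164q_i.
First-order condition (treating rivals' output as given): 221 - 2q_i - q_j = 0.
By symmetry each firm produces the same amount; substituting q_j = q_i yields q_i = 221/3.
Total output Q = 442/3, so price P = 385 - 442/3 = 713/3.

237.67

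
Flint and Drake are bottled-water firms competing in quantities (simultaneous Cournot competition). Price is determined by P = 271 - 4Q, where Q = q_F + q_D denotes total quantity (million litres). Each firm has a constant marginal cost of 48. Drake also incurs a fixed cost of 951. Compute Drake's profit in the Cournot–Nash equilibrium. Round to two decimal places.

Each firm earns π_i = (271 - 4Q)q_i - 48q_i.
First-order condition (treating rivals' output as given): 223 - 8q_i - 4q_j = 0.
By symmetry each firm produces the same amount; substituting q_j = q_i yields q_i = 223/12.
Price P = 271 - 4·(223/6) = 367/3.
Drake's profit: (367/3 - 48)·(223/12) - 951 = 430.3611.

430.36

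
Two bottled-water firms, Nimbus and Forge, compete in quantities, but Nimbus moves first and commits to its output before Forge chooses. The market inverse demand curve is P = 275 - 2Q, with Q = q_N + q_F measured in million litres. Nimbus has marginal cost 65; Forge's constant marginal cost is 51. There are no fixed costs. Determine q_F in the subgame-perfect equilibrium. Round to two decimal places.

The follower Forge best-responds to any q_N: π_F = (275 - 2Q)q_F - 51q_F.
∂π_F/∂q_F = 224 - 2q_N - 4q_F = 0 gives the reaction function q_F = (224 - 2q_N)/4.
Nimbus substitutes q_F(q_N) into its own profit: π_N = q_N(275 - 2q_N - (224 - 2q_N)/2) - 65q_N = (163 - q_N)q_N - 65q_N.
The leader's first-order condition 98 - 2q_N = 0 yields q_N = 49.
Then q_F = (224 - 2·49)/4 = 63/2.

31.50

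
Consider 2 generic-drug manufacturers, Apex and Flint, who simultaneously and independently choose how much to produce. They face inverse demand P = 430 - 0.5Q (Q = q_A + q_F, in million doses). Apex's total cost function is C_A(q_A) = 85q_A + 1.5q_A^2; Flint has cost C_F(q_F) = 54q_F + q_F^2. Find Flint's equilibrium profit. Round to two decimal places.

Apex's profit: π_A = (430 - 0.5Q)q_A - (85q_A + (3/2)q_A²). Setting ∂π_A/∂q_A = 0: 345 - 4q_A - (1/2)(q_F) = 0.
Flint's first-order condition: 376 - 3q_F - (1/2)(q_A) = 0.
Rearranging gives the reaction functions q_A = (345 - (1/2)q_F)/4 and q_F = (376 - (1/2)q_A)/3.
Solving the pair: q_A = 72.0851, q_F = 113.3191.
Price P = 430 - (1/2)·185.4043 = 337.2979.
Flint's profit: 337.2979·113.3191 - 54·113.3191 - 113.3191² = 19261.8443.

19261.84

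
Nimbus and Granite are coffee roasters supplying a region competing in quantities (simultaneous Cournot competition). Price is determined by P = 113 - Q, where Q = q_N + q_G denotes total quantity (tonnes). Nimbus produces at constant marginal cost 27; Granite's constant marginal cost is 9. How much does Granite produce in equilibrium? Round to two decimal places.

40.67

Nimbus's profit: π_N = (113 - Q)q_N - (27q_N). Setting ∂π_N/∂q_N = 0: 86 - 2q_N - (q_G) = 0.
Granite's profit: π_G = (113 - Q)q_G - (9q_G). Setting ∂π_G/∂q_G = 0: 104 - 2q_G - (q_N) = 0.
Best responses: q_N = (86 - q_G)/2, q_G = (104 - q_N)/2.
Solving the pair: q_N = 68/3, q_G = 122/3.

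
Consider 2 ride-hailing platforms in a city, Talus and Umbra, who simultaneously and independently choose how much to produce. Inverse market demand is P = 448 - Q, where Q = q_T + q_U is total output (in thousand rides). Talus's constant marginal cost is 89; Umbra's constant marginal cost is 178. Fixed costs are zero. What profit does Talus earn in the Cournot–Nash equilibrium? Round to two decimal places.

Talus's profit: π_T = (448 - Q)q_T - (89q_T). Setting ∂π_T/∂q_T = 0: 359 - 2q_T - (q_U) = 0.
Umbra's profit: π_U = (448 - Q)q_U - (178q_U). Setting ∂π_U/∂q_U = 0: 270 - 2q_U - (q_T) = 0.
Best responses: q_T = (359 - q_U)/2, q_U = (270 - q_T)/2.
Solving the pair: q_T = 448/3, q_U = 181/3.
Price P = 448 - 629/3 = 715/3.
Talus's profit: (715/3 - 89)·(448/3) = 22300.4444.

22300.44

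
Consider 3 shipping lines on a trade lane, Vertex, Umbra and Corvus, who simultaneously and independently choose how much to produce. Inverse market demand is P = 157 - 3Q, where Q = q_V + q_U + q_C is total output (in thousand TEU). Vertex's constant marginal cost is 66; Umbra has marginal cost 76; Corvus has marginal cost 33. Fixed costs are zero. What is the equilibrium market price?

Vertex's profit: π_V = (157 - 3Q)q_V - (66q_V). Setting ∂π_V/∂q_V = 0: 91 - 6q_V - 3(q_U + q_C) = 0.
Umbra's profit: π_U = (157 - 3Q)q_U - (76q_U). Setting ∂π_U/∂q_U = 0: 81 - 6q_U - 3(q_V + q_C) = 0.
Corvus's profit: π_C = (157 - 3Q)q_C - (33q_C). Setting ∂π_C/∂q_C = 0: 124 - 6q_C - 3(q_V + q_U) = 0.
Adding the 3 first-order conditions: 296 − 12Q = 0, so Q = 74/3.
Back-substituting: q_V = (91 − 74)/3 = 17/3, q_U = (81 − 74)/3 = 7/3, q_C = (124 − 74)/3 = 50/3.
Total output Q = 74/3, so price P = 157 - 3·(74/3) = 83.

83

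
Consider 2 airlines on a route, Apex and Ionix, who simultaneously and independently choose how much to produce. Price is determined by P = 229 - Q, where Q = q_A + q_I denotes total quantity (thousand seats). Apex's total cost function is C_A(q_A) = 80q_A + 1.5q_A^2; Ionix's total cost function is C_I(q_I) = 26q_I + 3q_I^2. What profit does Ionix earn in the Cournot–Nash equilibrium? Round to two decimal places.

1972.27

Apex's profit: π_A = (229 - Q)q_A - (80q_A + (3/2)q_A²). Setting ∂π_A/∂q_A = 0: 149 - 5q_A - (q_I) = 0.
Ionix's first-order condition: 203 - 8q_I - (q_A) = 0.
So q_A = (149 - q_I)/5 and q_I = (203 - q_A)/8.
Solving the pair: q_A = 989/39, q_I = 866/39.
Price P = 229 - 1855/39 = 181.4359.
Ionix's profit: 181.4359·(866/39) - 26·(866/39) - 3(866/39)² = 1972.2709.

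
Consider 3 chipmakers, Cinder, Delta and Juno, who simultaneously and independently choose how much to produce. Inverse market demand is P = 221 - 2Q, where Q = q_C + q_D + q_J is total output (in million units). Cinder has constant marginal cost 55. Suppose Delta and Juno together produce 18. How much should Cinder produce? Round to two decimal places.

32.50

With rivals' combined output fixed at 18, Cinder's profit is π_C = (221 - 2·18 - 2q_C)q_C - (55q_C) = (185 - 2q_C)q_C - (55q_C).
∂π_C/∂q_C = 130 - 4q_C = 0, so q_C = 65/2.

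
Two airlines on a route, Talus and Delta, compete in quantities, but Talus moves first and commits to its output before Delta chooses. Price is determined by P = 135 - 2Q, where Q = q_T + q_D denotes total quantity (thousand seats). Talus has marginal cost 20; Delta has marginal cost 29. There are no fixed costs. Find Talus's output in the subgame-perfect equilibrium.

31

The follower Delta best-responds to any q_T: π_D = (135 - 2Q)q_D - 29q_D.
Follower FOC: 106 - 2q_T - 4q_D = 0, so q_D(q_T) = (106 - 2q_T)/4.
Talus substitutes q_D(q_T) into its own profit: π_T = q_T(135 - 2q_T - (106 - 2q_T)/2) - 20q_T = (82 - q_T)q_T - 20q_T.
The leader's first-order condition 62 - 2q_T = 0 yields q_T = 31.
Then q_D = (106 - 2·31)/4 = 11.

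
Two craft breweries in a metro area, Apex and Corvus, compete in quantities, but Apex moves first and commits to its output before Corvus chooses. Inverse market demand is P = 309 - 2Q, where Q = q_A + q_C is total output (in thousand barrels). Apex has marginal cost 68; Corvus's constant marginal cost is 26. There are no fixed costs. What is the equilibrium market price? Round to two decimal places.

The follower Corvus best-responds to any q_A: π_C = (309 - 2Q)q_C - 26q_C.
Setting the follower's marginal profit to zero, 283 - 2q_A - 4q_C = 0, i.e. q_C = (283 - 2q_A)/4.
The leader anticipates this reaction. Substituting into P = 309 - 2Q gives P = 335/2 - q_A, so π_A = (335/2 - q_A)q_A - 68q_A.
Maximising: ∂π_A/∂q_A = 199/2 - 2q_A = 0, giving q_A = 199/4.
Then q_C = (283 - 2·(199/4))/4 = 367/8.
Total output Q = 765/8, so price P = 309 - 2·(765/8) = 471/4.

117.75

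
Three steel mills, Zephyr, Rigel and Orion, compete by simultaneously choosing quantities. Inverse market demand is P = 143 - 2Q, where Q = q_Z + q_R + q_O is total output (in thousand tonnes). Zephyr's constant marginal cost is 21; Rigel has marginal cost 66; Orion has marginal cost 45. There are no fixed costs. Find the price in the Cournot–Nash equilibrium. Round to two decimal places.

68.75

Zephyr's profit: π_Z = (143 - 2Q)q_Z - (21q_Z). Setting ∂π_Z/∂q_Z = 0: 122 - 4q_Z - 2(q_R + q_O) = 0.
Rigel's profit: π_R = (143 - 2Q)q_R - (66q_R). Setting ∂π_R/∂q_R = 0: 77 - 4q_R - 2(q_Z + q_O) = 0.
Orion's first-order condition: 98 - 4q_O - 2(q_Z + q_R) = 0.
Adding the 3 conditions: 297 − 4Q − 4Q = 0, i.e. Q = 297/8.
Back-substituting: q_Z = (122 − 297/4)/2 = 191/8, q_R = (77 − 297/4)/2 = 11/8, q_O = (98 − 297/4)/2 = 95/8.
Total output Q = 297/8, so price P = 143 - 2·(297/8) = 275/4.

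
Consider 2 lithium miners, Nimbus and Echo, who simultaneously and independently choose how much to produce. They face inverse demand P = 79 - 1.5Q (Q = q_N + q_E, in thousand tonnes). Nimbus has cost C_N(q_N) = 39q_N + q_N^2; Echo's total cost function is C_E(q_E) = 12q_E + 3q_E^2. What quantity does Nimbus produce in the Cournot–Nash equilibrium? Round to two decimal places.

6.07

Nimbus's profit: π_N = (79 - 1.5Q)q_N - (39q_N + q_N²). Setting ∂π_N/∂q_N = 0: 40 - 5q_N - (3/2)(q_E) = 0.
Echo's first-order condition: 67 - 9q_E - (3/2)(q_N) = 0.
So q_N = (40 - (3/2)q_E)/5 and q_E = (67 - (3/2)q_N)/9.
Solving the pair: q_N = 346/57, q_E = 1100/171.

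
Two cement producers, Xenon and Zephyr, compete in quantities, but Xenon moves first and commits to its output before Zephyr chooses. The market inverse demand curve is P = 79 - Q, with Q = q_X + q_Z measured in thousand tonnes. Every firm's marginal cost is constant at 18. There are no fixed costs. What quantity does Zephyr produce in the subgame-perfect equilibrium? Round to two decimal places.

15.25

The follower Zephyr best-responds to any q_X: π_Z = (79 - Q)q_Z - 18q_Z.
Setting the follower's marginal profit to zero, 61 - q_X - 2q_Z = 0, i.e. q_Z = (61 - q_X)/2.
The leader anticipates this reaction. Substituting into P = 79 - Q gives P = 97/2 - (1/2)q_X, so π_X = (97/2 - (1/2)q_X)q_X - 18q_X.
Leader FOC: 61/2 - q_X = 0, so q_X = 61/2.
Then q_Z = (61 - 61/2)/2 = 61/4.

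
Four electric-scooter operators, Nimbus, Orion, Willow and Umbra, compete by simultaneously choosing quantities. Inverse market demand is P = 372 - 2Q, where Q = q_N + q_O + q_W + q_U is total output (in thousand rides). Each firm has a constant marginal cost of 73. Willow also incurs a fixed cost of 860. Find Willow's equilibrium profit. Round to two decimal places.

A representative firm's profit is π_i = q_i(372 - 2Q) - 73q_i.
Setting ∂π_i/∂q_i = 0 with rivals' quantities fixed: 299 - 4q_i - 2·Σ_{j≠i} q_j = 0.
With identical firms every q_j equals q_i, so Σ_{j≠i} q_j = 3q_i and 299 = 10q_i, giving q_i = 299/10.
Price P = 372 - 2·(598/5) = 664/5.
Willow's profit: (664/5 - 73)·(299/10) - 860 = 928.0200.

928.02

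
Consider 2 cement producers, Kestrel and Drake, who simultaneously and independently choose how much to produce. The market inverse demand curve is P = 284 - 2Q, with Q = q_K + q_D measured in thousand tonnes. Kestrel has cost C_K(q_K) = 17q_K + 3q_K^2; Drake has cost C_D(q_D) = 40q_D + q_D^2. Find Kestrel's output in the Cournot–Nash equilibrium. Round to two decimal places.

Kestrel's profit: π_K = (284 - 2Q)q_K - (17q_K + 3q_K²). Setting ∂π_K/∂q_K = 0: 267 - 10q_K - 2(q_D) = 0.
Drake's first-order condition: 244 - 6q_D - 2(q_K) = 0.
Best responses: q_K = (267 - 2q_D)/10, q_D = (244 - 2q_K)/6.
Solving the pair: q_K = 557/28, q_D = 953/28.

19.89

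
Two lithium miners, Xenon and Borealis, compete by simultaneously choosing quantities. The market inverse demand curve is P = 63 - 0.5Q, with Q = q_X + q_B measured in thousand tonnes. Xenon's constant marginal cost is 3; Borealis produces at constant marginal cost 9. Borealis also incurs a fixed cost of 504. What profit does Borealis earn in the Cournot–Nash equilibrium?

8

Xenon's profit: π_X = (63 - 0.5Q)q_X - (3q_X). Setting ∂π_X/∂q_X = 0: 60 - q_X - (1/2)(q_B) = 0.
Borealis's profit: π_B = (63 - 0.5Q)q_B - (9q_B). Setting ∂π_B/∂q_B = 0: 54 - q_B - (1/2)(q_X) = 0.
So q_X = (60 - (1/2)q_B) and q_B = (54 - (1/2)q_X).
Solving the pair: q_X = 44, q_B = 32.
Price P = 63 - (1/2)·76 = 25.
Borealis's profit: (25 - 9)·32 - 504 = 8.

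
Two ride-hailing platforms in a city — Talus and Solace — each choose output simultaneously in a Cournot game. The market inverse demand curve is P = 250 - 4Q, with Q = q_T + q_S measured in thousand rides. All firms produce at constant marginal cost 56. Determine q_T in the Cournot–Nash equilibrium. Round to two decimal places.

16.17

A representative firm's profit is π_i = q_i(250 - 4Q) - 56q_i.
Setting ∂π_i/∂q_i = 0 with rivals' quantities fixed: 194 - 8q_i - 4q_j = 0.
With identical firms every q_j equals q_i, so q_j = q_i and 194 = 12q_i, giving q_i = 97/6.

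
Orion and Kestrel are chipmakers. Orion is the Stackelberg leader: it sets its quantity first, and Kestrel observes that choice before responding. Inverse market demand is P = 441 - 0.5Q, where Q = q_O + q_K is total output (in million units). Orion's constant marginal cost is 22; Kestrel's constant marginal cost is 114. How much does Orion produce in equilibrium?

The follower Kestrel best-responds to any q_O: π_K = (441 - 0.5Q)q_K - 114q_K.
∂π_K/∂q_K = 327 - (1/2)q_O - q_K = 0 gives the reaction function q_K = (327 - (1/2)q_O).
Orion substitutes q_K(q_O) into its own profit: π_O = q_O(441 - (1/2)q_O - (327 - (1/2)q_O)/2) - 22q_O = (555/2 - (1/4)q_O)q_O - 22q_O.
Maximising: ∂π_O/∂q_O = 511/2 - (1/2)q_O = 0, giving q_O = 511.
Then q_K = (327 - (1/2)·511) = 143/2.

511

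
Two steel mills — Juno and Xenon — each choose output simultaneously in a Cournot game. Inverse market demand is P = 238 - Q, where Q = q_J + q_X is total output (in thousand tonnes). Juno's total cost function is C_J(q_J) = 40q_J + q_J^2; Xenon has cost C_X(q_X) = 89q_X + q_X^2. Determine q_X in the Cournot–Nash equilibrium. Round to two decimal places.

Juno's profit: π_J = (238 - Q)q_J - (40q_J + q_J²). Setting ∂π_J/∂q_J = 0: 198 - 4q_J - (q_X) = 0.
Xenon's first-order condition: 149 - 4q_X - (q_J) = 0.
Best responses: q_J = (198 - q_X)/4, q_X = (149 - q_J)/4.
Solving the pair: q_J = 643/15, q_X = 398/15.

26.53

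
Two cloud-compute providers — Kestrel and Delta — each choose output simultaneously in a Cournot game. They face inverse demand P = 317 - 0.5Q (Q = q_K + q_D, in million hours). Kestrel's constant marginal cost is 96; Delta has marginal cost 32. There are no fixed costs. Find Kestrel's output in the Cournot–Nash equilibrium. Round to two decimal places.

104.67

Kestrel's profit: π_K = (317 - 0.5Q)q_K - (96q_K). Setting ∂π_K/∂q_K = 0: 221 - q_K - (1/2)(q_D) = 0.
Delta's first-order condition: 285 - q_D - (1/2)(q_K) = 0.
So q_K = (221 - (1/2)q_D) and q_D = (285 - (1/2)q_K).
Substituting one into the other gives q_K = 314/3 and q_D = 698/3.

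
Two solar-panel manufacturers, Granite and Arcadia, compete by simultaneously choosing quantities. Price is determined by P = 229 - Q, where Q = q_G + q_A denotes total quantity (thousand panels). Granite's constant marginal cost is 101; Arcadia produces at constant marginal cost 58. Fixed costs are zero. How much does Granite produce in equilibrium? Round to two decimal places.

28.33

Granite's profit: π_G = (229 - Q)q_G - (101q_G). Setting ∂π_G/∂q_G = 0: 128 - 2q_G - (q_A) = 0.
Arcadia's first-order condition: 171 - 2q_A - (q_G) = 0.
Rearranging gives the reaction functions q_G = (128 - q_A)/2 and q_A = (171 - q_G)/2.
Substituting one into the other gives q_G = 85/3 and q_A = 214/3.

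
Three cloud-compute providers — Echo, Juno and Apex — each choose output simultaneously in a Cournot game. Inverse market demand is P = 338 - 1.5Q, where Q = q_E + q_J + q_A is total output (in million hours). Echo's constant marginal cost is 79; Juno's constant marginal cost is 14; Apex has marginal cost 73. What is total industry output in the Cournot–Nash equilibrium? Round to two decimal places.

Echo's profit: π_E = (338 - 1.5Q)q_E - (79q_E). Setting ∂π_E/∂q_E = 0: 259 - 3q_E - (3/2)(q_J + q_A) = 0.
Juno's profit: π_J = (338 - 1.5Q)q_J - (14q_J). Setting ∂π_J/∂q_J = 0: 324 - 3q_J - (3/2)(q_E + q_A) = 0.
Apex's profit: π_A = (338 - 1.5Q)q_A - (73q_A). Setting ∂π_A/∂q_A = 0: 265 - 3q_A - (3/2)(q_E + q_J) = 0.
Adding the 3 conditions: 848 − 3Q − 3Q = 0, i.e. Q = 424/3.
Back-substituting: q_E = (259 − 212)/(3/2) = 94/3, q_J = (324 − 212)/(3/2) = 224/3, q_A = (265 − 212)/(3/2) = 106/3.
Total output Q = 94/3 + 224/3 + 106/3 = 424/3.

141.33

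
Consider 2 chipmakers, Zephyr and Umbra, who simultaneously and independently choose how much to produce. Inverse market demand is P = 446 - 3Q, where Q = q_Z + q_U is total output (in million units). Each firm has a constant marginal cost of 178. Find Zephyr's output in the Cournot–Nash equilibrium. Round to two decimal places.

Each firm earns π_i = (446 - 3Q)q_i - 178q_i.
Setting ∂π_i/∂q_i = 0 with rivals' quantities fixed: 268 - 6q_i - 3q_j = 0.
By symmetry each firm produces the same amount; substituting q_j = q_i yields q_i = 268/9.

29.78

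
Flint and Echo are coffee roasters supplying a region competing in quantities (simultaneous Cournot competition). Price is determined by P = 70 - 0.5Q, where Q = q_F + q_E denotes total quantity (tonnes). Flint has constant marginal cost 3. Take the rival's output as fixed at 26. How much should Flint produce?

54

With the rival's output fixed at 26, Flint's profit is π_F = (70 - (1/2)·26 - (1/2)q_F)q_F - (3q_F) = (57 - (1/2)q_F)q_F - (3q_F).
∂π_F/∂q_F = 54 - q_F = 0, so q_F = 54.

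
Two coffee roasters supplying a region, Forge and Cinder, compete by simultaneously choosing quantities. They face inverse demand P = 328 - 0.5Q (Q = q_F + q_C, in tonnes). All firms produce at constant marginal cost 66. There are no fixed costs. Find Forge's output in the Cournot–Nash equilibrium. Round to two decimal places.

Each firm earns π_i = (328 - 0.5Q)q_i - 66q_i.
Setting ∂π_i/∂q_i = 0 with rivals' quantities fixed: 262 - q_i - (1/2)q_j = 0.
By symmetry each firm produces the same amount; substituting q_j = q_i yields q_i = 262/(3/2) = 524/3.

174.67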